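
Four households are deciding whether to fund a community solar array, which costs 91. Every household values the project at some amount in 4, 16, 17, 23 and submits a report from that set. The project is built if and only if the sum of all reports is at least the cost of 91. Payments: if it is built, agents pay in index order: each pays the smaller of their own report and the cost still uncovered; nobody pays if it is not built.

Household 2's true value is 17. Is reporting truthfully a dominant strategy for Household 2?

Yes

Check each profile of the others' reports and compare truth against every alternative report.
Others report (4, 4, 4): truth gives 0, best alternative gives 0.
Others report (4, 4, 16): truth gives 0, best alternative gives 0.
Others report (4, 4, 17): truth gives 0, best alternative gives 0.
Others report (4, 4, 23): truth gives 0, best alternative gives 0.
Others report (4, 16, 4): truth gives 0, best alternative gives 0.
Others report (4, 16, 16): truth gives 0, best alternative gives 0.
(Remaining 58 profiles checked similarly; truth is weakly best in each.)
In every case the truthful report is at least as good as any alternative, so it is a dominant strategy.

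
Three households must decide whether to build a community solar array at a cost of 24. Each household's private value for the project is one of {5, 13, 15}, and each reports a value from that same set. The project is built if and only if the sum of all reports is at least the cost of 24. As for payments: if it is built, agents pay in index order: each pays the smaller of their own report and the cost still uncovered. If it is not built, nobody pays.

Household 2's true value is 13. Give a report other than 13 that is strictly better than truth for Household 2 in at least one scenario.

Suppose Household 1 reports 5 and Household 3 reports 15.
Report 13: project built, pays 13, utility 13 - 13 = 0.
Report 5: project built, pays 5, utility 13 - 5 = 8.
So reporting 5 beats truth here (8 > 0).

5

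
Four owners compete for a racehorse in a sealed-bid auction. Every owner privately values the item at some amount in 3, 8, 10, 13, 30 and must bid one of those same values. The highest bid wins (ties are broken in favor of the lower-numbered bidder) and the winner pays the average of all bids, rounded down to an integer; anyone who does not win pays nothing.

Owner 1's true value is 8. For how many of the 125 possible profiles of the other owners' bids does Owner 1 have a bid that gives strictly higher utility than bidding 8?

10

Others bid (3, 3, 3): truth gives 4; bid 3 gives 5 > 4. Violating.
Others bid (3, 3, 10): truth gives 0; bid 10 gives 2 > 0. Violating.
Others bid (3, 8, 10): truth gives 0; bid 10 gives 1 > 0. Violating.
Others bid (3, 10, 3): truth gives 0; bid 10 gives 2 > 0. Violating.
Others bid (3, 3, 8): truth gives 3; no alternative beats it.
Others bid (3, 3, 13): truth gives 0; no alternative beats it.
(Checking all 125 profiles: 10 have a profitable deviation, 115 do not.)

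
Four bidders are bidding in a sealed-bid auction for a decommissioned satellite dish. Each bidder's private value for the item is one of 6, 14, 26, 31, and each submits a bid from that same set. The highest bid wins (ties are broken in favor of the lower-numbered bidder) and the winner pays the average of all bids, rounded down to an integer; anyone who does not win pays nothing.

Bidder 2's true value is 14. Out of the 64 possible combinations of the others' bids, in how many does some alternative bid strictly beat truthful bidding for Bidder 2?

Others bid (14, 6, 6): truth gives 0; bid 26 gives 1 > 0. Violating.
Others bid (6, 6, 6): truth gives 6; no alternative beats it.
Others bid (6, 6, 14): truth gives 4; no alternative beats it.
(Checking all 64 profiles: 1 has a profitable deviation, 63 do not.)

1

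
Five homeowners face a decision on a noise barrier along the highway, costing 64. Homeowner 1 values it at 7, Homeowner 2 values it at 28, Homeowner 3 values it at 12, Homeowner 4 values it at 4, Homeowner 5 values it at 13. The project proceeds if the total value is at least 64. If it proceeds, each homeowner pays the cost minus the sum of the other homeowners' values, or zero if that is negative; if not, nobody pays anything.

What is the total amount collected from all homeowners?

Total value 64 ≥ cost 64, so it is built.
Homeowner 1: others sum to 57; max(0, 64 - 57) = 7.
Homeowner 2: others sum to 36; max(0, 64 - 36) = 28.
Homeowner 3: others sum to 52; max(0, 64 - 52) = 12.
Homeowner 4: others sum to 60; max(0, 64 - 60) = 4.
Homeowner 5: others sum to 51; max(0, 64 - 51) = 13.
Total collected = 7 + 28 + 12 + 4 + 13 = 64.

64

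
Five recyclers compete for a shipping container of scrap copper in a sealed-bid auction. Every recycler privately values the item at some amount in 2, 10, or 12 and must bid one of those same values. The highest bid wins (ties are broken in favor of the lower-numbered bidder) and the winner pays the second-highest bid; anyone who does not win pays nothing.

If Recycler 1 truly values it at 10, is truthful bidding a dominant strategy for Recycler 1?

Yes

Check each profile of the others' bids and compare truth against every alternative bid.
Others bid (2, 2, 2, 2): truth gives 8, best alternative gives 8.
Others bid (2, 2, 2, 10): truth gives 0, best alternative gives 0.
Others bid (2, 2, 2, 12): truth gives 0, best alternative gives 0.
Others bid (2, 2, 10, 2): truth gives 0, best alternative gives 0.
Others bid (2, 2, 10, 10): truth gives 0, best alternative gives 0.
Others bid (2, 2, 10, 12): truth gives 0, best alternative gives 0.
(Remaining 75 profiles checked similarly; truth is weakly best in each.)
In every case the truthful bid is at least as good as any alternative, so it is a dominant strategy.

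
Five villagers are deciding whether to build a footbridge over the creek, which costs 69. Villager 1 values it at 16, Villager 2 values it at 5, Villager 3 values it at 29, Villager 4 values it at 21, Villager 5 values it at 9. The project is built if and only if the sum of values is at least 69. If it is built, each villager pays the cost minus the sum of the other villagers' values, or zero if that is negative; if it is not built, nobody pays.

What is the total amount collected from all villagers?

Total value 80 ≥ cost 69, so it is built.
Villager 1: others sum to 64; max(0, 69 - 64) = 5.
Villager 2: others sum to 75; max(0, 69 - 75) = 0.
Villager 3: others sum to 51; max(0, 69 - 51) = 18.
Villager 4: others sum to 59; max(0, 69 - 59) = 10.
Villager 5: others sum to 71; max(0, 69 - 71) = 0.
Total collected = 5 + 0 + 18 + 10 + 0 = 33.

33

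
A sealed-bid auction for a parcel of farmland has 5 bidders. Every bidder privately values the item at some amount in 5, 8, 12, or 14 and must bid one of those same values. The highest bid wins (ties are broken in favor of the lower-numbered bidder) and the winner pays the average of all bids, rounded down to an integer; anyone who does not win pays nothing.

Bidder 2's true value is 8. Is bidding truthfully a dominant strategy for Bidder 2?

Consider the case where Bidder 1 bids 5, Bidder 3 bids 5, Bidder 4 bids 5 and Bidder 5 bids 12.
Truthful bid 8: loses, pays 0, utility 0.
Bid 12 instead: wins, pays 7, utility 8 - 7 = 1.
Since 1 > 0, bidding 12 is strictly better here, so truthful bidding is not dominant.

No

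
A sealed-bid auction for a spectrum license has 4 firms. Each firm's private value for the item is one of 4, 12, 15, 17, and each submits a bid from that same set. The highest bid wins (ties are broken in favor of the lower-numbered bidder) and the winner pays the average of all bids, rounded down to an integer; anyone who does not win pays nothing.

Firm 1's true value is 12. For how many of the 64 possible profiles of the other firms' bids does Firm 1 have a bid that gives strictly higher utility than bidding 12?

13

Others bid (4, 4, 4): truth gives 6; bid 4 gives 8 > 6. Violating.
Others bid (4, 4, 15): truth gives 0; bid 15 gives 3 > 0. Violating.
Others bid (4, 4, 17): truth gives 0; bid 17 gives 2 > 0. Violating.
Others bid (4, 12, 15): truth gives 0; bid 15 gives 1 > 0. Violating.
Others bid (4, 4, 12): truth gives 4; no alternative beats it.
Others bid (4, 12, 4): truth gives 4; no alternative beats it.
(Checking all 64 profiles: 13 have a profitable deviation, 51 do not.)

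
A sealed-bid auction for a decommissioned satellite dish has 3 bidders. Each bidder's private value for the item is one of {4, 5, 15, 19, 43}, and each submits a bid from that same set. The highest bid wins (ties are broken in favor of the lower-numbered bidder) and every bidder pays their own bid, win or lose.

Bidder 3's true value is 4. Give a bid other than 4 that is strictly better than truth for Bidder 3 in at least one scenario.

Suppose Bidder 1 bids 4 and Bidder 2 bids 4.
Bid 4: loses but pays 4, utility -4.
Bid 5: wins, pays 5, utility 4 - 5 = -1.
So bidding 5 beats truth here (-1 > -4).

5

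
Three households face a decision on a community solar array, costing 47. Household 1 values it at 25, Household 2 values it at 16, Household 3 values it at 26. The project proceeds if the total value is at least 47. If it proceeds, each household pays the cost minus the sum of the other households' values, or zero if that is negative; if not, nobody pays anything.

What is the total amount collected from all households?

11

Total value 67 ≥ cost 47, so it is built.
Household 1: others sum to 42; max(0, 47 - 42) = 5.
Household 2: others sum to 51; max(0, 47 - 51) = 0.
Household 3: others sum to 41; max(0, 47 - 41) = 6.
Total collected = 5 + 0 + 6 = 11.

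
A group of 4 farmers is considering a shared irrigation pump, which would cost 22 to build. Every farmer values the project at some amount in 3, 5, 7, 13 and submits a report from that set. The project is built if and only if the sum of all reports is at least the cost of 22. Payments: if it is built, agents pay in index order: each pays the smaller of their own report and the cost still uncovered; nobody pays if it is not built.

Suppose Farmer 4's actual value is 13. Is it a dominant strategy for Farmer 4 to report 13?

Check each profile of the others' reports and compare truth against every alternative report.
Others report (3, 3, 7): truth gives 4, best alternative gives 0.
Others report (3, 5, 5): truth gives 4, best alternative gives 0.
Others report (3, 7, 3): truth gives 4, best alternative gives 0.
Others report (5, 3, 5): truth gives 4, best alternative gives 0.
Others report (5, 5, 3): truth gives 4, best alternative gives 0.
Others report (7, 3, 3): truth gives 4, best alternative gives 0.
(Remaining 58 profiles checked similarly; truth is weakly best in each.)
In every case the truthful report is at least as good as any alternative, so it is a dominant strategy.

Yes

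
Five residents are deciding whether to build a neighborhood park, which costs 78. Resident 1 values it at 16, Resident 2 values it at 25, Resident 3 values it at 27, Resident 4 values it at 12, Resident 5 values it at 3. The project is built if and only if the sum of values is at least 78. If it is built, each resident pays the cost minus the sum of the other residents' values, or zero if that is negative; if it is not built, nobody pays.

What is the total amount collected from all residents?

60

Total value 83 ≥ cost 78, so it is built.
Resident 1: others sum to 67; max(0, 78 - 67) = 11.
Resident 2: others sum to 58; max(0, 78 - 58) = 20.
Resident 3: others sum to 56; max(0, 78 - 56) = 22.
Resident 4: others sum to 71; max(0, 78 - 71) = 7.
Resident 5: others sum to 80; max(0, 78 - 80) = 0.
Total collected = 11 + 20 + 22 + 7 + 0 = 60.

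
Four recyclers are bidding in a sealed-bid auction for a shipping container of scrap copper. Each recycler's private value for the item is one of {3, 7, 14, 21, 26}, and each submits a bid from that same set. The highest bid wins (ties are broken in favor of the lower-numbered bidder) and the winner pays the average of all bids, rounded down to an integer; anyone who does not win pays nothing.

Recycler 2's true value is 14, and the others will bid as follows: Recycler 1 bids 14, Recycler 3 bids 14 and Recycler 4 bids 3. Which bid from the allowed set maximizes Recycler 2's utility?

Bid 3: loses, pays 0, utility 0.
Bid 7: loses, pays 0, utility 0.
Bid 14: loses, pays 0, utility 0.
Bid 21: wins, pays 13, utility 14 - 13 = 1.
Bid 26: wins, pays 14, utility 14 - 14 = 0.
The best choice is 21 with utility 1.

21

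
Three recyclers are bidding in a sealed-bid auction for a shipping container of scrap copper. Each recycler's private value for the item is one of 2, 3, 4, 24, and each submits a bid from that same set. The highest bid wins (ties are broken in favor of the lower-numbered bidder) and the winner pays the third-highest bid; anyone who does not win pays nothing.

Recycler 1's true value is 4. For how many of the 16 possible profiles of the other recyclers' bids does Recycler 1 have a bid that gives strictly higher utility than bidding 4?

Others bid (2, 24): truth gives 0; bid 24 gives 2 > 0. Violating.
Others bid (3, 24): truth gives 0; bid 24 gives 1 > 0. Violating.
Others bid (24, 2): truth gives 0; bid 24 gives 2 > 0. Violating.
Others bid (24, 3): truth gives 0; bid 24 gives 1 > 0. Violating.
Others bid (2, 2): truth gives 2; no alternative beats it.
Others bid (2, 3): truth gives 2; no alternative beats it.
(Checking all 16 profiles: 4 have a profitable deviation, 12 do not.)

4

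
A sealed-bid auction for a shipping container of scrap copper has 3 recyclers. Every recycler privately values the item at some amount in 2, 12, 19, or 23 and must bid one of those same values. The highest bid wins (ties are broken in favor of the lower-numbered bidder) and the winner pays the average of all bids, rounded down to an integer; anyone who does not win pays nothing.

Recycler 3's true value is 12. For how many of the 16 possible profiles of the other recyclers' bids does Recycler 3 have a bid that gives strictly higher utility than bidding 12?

2

Others bid (2, 12): truth gives 0; bid 19 gives 1 > 0. Violating.
Others bid (12, 2): truth gives 0; bid 19 gives 1 > 0. Violating.
Others bid (2, 2): truth gives 7; no alternative beats it.
Others bid (2, 19): truth gives 0; no alternative beats it.
(Checking all 16 profiles: 2 have a profitable deviation, 14 do not.)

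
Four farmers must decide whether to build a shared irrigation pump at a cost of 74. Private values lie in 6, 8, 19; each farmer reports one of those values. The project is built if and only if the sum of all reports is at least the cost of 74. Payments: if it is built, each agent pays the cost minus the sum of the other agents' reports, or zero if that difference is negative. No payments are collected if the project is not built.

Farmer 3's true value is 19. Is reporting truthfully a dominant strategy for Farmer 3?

Yes

Check each profile of the others' reports and compare truth against every alternative report.
Others report (19, 19, 19): truth gives 2, best alternative gives 0.
Others report (6, 6, 6): truth gives 0, best alternative gives 0.
Others report (6, 6, 8): truth gives 0, best alternative gives 0.
Others report (6, 6, 19): truth gives 0, best alternative gives 0.
Others report (6, 8, 6): truth gives 0, best alternative gives 0.
Others report (6, 8, 8): truth gives 0, best alternative gives 0.
(Remaining 21 profiles checked similarly; truth is weakly best in each.)
In every case the truthful report is at least as good as any alternative, so it is a dominant strategy.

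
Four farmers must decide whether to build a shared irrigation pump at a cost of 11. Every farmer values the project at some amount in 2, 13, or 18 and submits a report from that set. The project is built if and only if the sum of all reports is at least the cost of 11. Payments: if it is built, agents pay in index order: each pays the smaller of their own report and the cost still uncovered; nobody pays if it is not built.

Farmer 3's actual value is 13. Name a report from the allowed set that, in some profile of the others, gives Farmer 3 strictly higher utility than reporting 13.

2

Suppose Farmer 1 reports 2, Farmer 2 reports 2 and Farmer 4 reports 13.
Report 13: project built, pays 7, utility 13 - 7 = 6.
Report 2: project built, pays 2, utility 13 - 2 = 11.
So reporting 2 beats truth here (11 > 6).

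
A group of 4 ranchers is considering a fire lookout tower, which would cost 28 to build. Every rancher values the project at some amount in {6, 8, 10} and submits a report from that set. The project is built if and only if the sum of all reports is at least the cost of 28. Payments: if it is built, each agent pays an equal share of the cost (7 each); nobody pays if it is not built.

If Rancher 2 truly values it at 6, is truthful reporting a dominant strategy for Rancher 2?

Check each profile of the others' reports and compare truth against every alternative report.
Others report (6, 6, 8): truth gives 0, best alternative gives -1.
Others report (6, 8, 6): truth gives 0, best alternative gives -1.
Others report (8, 6, 6): truth gives 0, best alternative gives -1.
Others report (6, 6, 10): truth gives -1, best alternative gives -1.
Others report (6, 8, 8): truth gives -1, best alternative gives -1.
Others report (6, 8, 10): truth gives -1, best alternative gives -1.
(Remaining 21 profiles checked similarly; truth is weakly best in each.)
In every case the truthful report is at least as good as any alternative, so it is a dominant strategy.

Yes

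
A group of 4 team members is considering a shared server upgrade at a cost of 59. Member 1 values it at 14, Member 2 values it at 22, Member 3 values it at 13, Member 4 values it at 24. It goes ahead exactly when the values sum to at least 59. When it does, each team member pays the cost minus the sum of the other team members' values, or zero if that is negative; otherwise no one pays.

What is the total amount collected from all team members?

18

Total value 73 ≥ cost 59, so it is built.
Member 1: others sum to 59; max(0, 59 - 59) = 0.
Member 2: others sum to 51; max(0, 59 - 51) = 8.
Member 3: others sum to 60; max(0, 59 - 60) = 0.
Member 4: others sum to 49; max(0, 59 - 49) = 10.
Total collected = 0 + 8 + 0 + 10 = 18.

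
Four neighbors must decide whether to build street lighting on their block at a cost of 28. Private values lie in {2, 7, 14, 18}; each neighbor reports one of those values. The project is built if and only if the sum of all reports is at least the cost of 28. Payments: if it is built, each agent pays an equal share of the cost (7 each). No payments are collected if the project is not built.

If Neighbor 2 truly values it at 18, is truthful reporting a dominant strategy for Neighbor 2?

Yes

Check each profile of the others' reports and compare truth against every alternative report.
Others report (2, 2, 7): truth gives 11, best alternative gives 0.
Others report (2, 7, 2): truth gives 11, best alternative gives 0.
Others report (7, 2, 2): truth gives 11, best alternative gives 0.
Others report (2, 2, 14): truth gives 11, best alternative gives 11.
Others report (2, 2, 18): truth gives 11, best alternative gives 11.
Others report (2, 7, 7): truth gives 11, best alternative gives 11.
(Remaining 58 profiles checked similarly; truth is weakly best in each.)
In every case the truthful report is at least as good as any alternative, so it is a dominant strategy.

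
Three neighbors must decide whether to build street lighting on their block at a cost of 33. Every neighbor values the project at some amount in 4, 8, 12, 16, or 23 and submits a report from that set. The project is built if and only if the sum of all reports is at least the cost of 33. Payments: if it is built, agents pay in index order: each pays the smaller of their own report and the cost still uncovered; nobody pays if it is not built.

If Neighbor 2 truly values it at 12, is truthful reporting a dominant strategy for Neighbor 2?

No

Consider the case where Neighbor 1 reports 4 and Neighbor 3 reports 23.
Truthful report 12: project built, pays 12, utility 12 - 12 = 0.
Report 8 instead: project built, pays 8, utility 12 - 8 = 4.
Since 4 > 0, reporting 8 is strictly better here, so truthful reporting is not dominant.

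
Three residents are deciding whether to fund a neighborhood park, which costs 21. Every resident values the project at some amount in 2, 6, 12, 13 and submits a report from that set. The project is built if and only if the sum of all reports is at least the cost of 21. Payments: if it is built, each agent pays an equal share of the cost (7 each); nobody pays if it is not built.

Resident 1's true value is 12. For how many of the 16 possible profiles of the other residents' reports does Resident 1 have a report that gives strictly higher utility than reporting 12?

Others report (2, 6): truth gives 0; report 13 gives 5 > 0. Violating.
Others report (6, 2): truth gives 0; report 13 gives 5 > 0. Violating.
Others report (2, 2): truth gives 0; no alternative beats it.
Others report (2, 12): truth gives 5; no alternative beats it.
(Checking all 16 profiles: 2 have a profitable deviation, 14 do not.)

2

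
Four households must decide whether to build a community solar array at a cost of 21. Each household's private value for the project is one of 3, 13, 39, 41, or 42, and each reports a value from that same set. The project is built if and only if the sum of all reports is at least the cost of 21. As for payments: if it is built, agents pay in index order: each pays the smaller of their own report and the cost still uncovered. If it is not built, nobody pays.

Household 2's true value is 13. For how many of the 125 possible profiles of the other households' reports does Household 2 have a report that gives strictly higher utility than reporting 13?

Others report (3, 3, 13): truth gives 0; report 3 gives 10 > 0. Violating.
Others report (3, 3, 39): truth gives 0; report 3 gives 10 > 0. Violating.
Others report (3, 3, 41): truth gives 0; report 3 gives 10 > 0. Violating.
Others report (3, 3, 42): truth gives 0; report 3 gives 10 > 0. Violating.
Others report (3, 3, 3): truth gives 0; no alternative beats it.
Others report (39, 3, 3): truth gives 13; no alternative beats it.
(Checking all 125 profiles: 49 have a profitable deviation, 76 do not.)

49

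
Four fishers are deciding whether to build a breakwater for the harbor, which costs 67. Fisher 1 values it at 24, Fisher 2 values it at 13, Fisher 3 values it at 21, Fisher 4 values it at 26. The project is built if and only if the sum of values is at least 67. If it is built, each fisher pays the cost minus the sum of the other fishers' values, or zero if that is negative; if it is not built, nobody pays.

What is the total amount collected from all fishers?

20

Total value 84 ≥ cost 67, so it is built.
Fisher 1: others sum to 60; max(0, 67 - 60) = 7.
Fisher 2: others sum to 71; max(0, 67 - 71) = 0.
Fisher 3: others sum to 63; max(0, 67 - 63) = 4.
Fisher 4: others sum to 58; max(0, 67 - 58) = 9.
Total collected = 7 + 0 + 4 + 9 = 20.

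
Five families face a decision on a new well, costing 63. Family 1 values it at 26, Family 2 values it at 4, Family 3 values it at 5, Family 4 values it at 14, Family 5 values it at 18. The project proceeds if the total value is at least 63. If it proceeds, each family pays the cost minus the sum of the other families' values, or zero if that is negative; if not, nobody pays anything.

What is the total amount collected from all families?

47

Total value 67 ≥ cost 63, so it is built.
Family 1: others sum to 41; max(0, 63 - 41) = 22.
Family 2: others sum to 63; max(0, 63 - 63) = 0.
Family 3: others sum to 62; max(0, 63 - 62) = 1.
Family 4: others sum to 53; max(0, 63 - 53) = 10.
Family 5: others sum to 49; max(0, 63 - 49) = 14.
Total collected = 22 + 0 + 1 + 10 + 14 = 47.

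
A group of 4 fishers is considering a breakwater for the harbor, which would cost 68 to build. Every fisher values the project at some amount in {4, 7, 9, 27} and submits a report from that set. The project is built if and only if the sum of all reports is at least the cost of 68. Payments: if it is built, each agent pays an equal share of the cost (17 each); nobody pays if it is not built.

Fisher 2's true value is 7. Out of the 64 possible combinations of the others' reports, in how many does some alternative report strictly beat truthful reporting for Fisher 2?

Others report (7, 27, 27): truth gives -10; report 4 gives 0 > -10. Violating.
Others report (9, 27, 27): truth gives -10; report 4 gives 0 > -10. Violating.
Others report (27, 7, 27): truth gives -10; report 4 gives 0 > -10. Violating.
Others report (27, 9, 27): truth gives -10; report 4 gives 0 > -10. Violating.
Others report (4, 4, 4): truth gives 0; no alternative beats it.
Others report (4, 4, 7): truth gives 0; no alternative beats it.
(Checking all 64 profiles: 6 have a profitable deviation, 58 do not.)

6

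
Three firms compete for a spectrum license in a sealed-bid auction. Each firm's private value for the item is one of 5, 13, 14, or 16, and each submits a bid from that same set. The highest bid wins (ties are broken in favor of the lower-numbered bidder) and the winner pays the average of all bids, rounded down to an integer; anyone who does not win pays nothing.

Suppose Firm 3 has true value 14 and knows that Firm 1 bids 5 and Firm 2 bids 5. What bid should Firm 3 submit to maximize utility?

13

Bid 5: loses, pays 0, utility 0.
Bid 13: wins, pays 7, utility 14 - 7 = 7.
Bid 14: wins, pays 8, utility 14 - 8 = 6.
Bid 16: wins, pays 8, utility 14 - 8 = 6.
The best choice is 13 with utility 7.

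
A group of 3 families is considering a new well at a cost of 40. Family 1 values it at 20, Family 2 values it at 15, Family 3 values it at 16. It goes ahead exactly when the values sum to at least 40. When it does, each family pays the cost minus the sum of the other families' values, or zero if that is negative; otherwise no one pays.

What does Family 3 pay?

5

Total value 51 ≥ cost 40, so the project is built.
The other families' values sum to 35.
Cost minus that sum is 40 - 35 = 5.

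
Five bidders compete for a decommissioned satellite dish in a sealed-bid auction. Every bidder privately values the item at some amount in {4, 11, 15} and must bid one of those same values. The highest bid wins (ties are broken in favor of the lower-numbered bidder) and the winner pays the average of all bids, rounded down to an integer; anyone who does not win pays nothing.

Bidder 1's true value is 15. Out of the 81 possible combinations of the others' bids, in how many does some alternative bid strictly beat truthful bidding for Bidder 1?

15

Others bid (4, 4, 4, 4): truth gives 9; bid 4 gives 11 > 9. Violating.
Others bid (4, 4, 4, 11): truth gives 8; bid 11 gives 9 > 8. Violating.
Others bid (4, 4, 11, 4): truth gives 8; bid 11 gives 9 > 8. Violating.
Others bid (4, 4, 11, 11): truth gives 6; bid 11 gives 7 > 6. Violating.
Others bid (4, 4, 4, 15): truth gives 7; no alternative beats it.
Others bid (4, 4, 11, 15): truth gives 6; no alternative beats it.
(Checking all 81 profiles: 15 have a profitable deviation, 66 do not.)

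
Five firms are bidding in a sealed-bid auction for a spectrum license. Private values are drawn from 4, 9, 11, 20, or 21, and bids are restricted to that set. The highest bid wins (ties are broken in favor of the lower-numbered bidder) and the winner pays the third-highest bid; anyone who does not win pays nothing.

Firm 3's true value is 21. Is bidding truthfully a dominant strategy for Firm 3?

Check each profile of the others' bids and compare truth against every alternative bid.
Others bid (4, 4, 4, 21): truth gives 17, best alternative gives 0.
Others bid (4, 4, 21, 4): truth gives 17, best alternative gives 0.
Others bid (4, 20, 4, 4): truth gives 17, best alternative gives 0.
Others bid (20, 4, 4, 4): truth gives 17, best alternative gives 0.
Others bid (4, 4, 9, 21): truth gives 12, best alternative gives 0.
Others bid (4, 4, 21, 9): truth gives 12, best alternative gives 0.
(Remaining 619 profiles checked similarly; truth is weakly best in each.)
In every case the truthful bid is at least as good as any alternative, so it is a dominant strategy.

Yes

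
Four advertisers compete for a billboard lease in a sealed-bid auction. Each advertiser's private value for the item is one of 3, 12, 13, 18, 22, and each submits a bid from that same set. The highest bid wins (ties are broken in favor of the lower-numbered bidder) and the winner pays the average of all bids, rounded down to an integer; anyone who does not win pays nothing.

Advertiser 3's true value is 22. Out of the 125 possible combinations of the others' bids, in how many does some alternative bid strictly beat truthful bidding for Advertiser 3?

36

Others bid (3, 3, 3): truth gives 15; bid 12 gives 17 > 15. Violating.
Others bid (3, 3, 12): truth gives 12; bid 12 gives 15 > 12. Violating.
Others bid (3, 3, 13): truth gives 12; bid 13 gives 14 > 12. Violating.
Others bid (3, 3, 18): truth gives 11; bid 18 gives 12 > 11. Violating.
Others bid (3, 3, 22): truth gives 10; no alternative beats it.
Others bid (3, 12, 22): truth gives 8; no alternative beats it.
(Checking all 125 profiles: 36 have a profitable deviation, 89 do not.)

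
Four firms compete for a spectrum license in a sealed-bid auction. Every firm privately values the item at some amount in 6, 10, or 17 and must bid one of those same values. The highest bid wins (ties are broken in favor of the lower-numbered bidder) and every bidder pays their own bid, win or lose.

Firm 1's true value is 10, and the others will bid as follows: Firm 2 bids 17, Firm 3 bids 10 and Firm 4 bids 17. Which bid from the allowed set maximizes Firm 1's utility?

6

Bid 6: loses but pays 6, utility -6.
Bid 10: loses but pays 10, utility -10.
Bid 17: wins, pays 17, utility 10 - 17 = -7.
The best choice is 6 with utility -6.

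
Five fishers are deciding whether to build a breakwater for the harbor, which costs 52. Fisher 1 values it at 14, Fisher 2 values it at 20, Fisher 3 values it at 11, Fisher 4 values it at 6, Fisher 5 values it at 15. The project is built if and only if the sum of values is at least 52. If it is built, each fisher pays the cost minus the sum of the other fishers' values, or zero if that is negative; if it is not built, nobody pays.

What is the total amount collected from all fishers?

Total value 66 ≥ cost 52, so it is built.
Fisher 1: others sum to 52; max(0, 52 - 52) = 0.
Fisher 2: others sum to 46; max(0, 52 - 46) = 6.
Fisher 3: others sum to 55; max(0, 52 - 55) = 0.
Fisher 4: others sum to 60; max(0, 52 - 60) = 0.
Fisher 5: others sum to 51; max(0, 52 - 51) = 1.
Total collected = 0 + 6 + 0 + 0 + 1 = 7.

7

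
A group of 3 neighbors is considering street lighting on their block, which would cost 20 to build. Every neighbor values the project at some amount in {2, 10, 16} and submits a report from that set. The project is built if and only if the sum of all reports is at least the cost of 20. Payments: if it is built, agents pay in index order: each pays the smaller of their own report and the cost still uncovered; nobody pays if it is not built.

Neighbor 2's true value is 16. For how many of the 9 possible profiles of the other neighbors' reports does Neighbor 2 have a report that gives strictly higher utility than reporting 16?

Others report (2, 10): truth gives 0; report 10 gives 6 > 0. Violating.
Others report (2, 16): truth gives 0; report 2 gives 14 > 0. Violating.
Others report (10, 10): truth gives 6; report 2 gives 14 > 6. Violating.
Others report (10, 16): truth gives 6; report 2 gives 14 > 6. Violating.
Others report (2, 2): truth gives 0; no alternative beats it.
Others report (10, 2): truth gives 6; no alternative beats it.
(Checking all 9 profiles: 7 have a profitable deviation, 2 do not.)

7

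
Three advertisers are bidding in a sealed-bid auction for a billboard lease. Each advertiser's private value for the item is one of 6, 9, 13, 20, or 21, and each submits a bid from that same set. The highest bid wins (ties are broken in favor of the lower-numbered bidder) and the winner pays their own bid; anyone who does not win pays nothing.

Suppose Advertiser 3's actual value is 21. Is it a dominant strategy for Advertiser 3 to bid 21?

No

Consider the case where Advertiser 1 bids 6 and Advertiser 2 bids 6.
Truthful bid 21: wins, pays 21, utility 21 - 21 = 0.
Bid 9 instead: wins, pays 9, utility 21 - 9 = 12.
Since 12 > 0, bidding 9 is strictly better here, so truthful bidding is not dominant.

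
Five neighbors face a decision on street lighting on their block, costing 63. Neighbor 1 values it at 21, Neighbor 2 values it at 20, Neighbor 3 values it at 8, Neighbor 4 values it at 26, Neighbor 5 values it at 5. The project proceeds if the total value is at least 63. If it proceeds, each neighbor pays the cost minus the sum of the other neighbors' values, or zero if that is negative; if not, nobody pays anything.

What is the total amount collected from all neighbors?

16

Total value 80 ≥ cost 63, so it is built.
Neighbor 1: others sum to 59; max(0, 63 - 59) = 4.
Neighbor 2: others sum to 60; max(0, 63 - 60) = 3.
Neighbor 3: others sum to 72; max(0, 63 - 72) = 0.
Neighbor 4: others sum to 54; max(0, 63 - 54) = 9.
Neighbor 5: others sum to 75; max(0, 63 - 75) = 0.
Total collected = 4 + 3 + 0 + 9 + 0 = 16.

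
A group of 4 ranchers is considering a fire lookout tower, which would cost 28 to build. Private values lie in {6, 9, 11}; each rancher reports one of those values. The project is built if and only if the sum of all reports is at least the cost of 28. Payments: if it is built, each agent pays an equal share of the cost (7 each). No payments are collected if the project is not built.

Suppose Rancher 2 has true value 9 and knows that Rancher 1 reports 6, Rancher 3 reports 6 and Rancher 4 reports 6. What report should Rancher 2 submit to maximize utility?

11

Report 6: project not built, utility 0.
Report 9: project not built, utility 0.
Report 11: project built, pays 7, utility 9 - 7 = 2.
The best choice is 11 with utility 2.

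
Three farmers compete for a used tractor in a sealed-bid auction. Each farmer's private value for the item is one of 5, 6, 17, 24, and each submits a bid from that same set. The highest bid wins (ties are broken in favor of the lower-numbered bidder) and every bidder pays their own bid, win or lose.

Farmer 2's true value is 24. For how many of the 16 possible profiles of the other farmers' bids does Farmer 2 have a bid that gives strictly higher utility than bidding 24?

Others bid (5, 5): truth gives 0; bid 6 gives 18 > 0. Violating.
Others bid (5, 6): truth gives 0; bid 6 gives 18 > 0. Violating.
Others bid (5, 17): truth gives 0; bid 17 gives 7 > 0. Violating.
Others bid (6, 5): truth gives 0; bid 17 gives 7 > 0. Violating.
Others bid (5, 24): truth gives 0; no alternative beats it.
Others bid (6, 24): truth gives 0; no alternative beats it.
(Checking all 16 profiles: 10 have a profitable deviation, 6 do not.)

10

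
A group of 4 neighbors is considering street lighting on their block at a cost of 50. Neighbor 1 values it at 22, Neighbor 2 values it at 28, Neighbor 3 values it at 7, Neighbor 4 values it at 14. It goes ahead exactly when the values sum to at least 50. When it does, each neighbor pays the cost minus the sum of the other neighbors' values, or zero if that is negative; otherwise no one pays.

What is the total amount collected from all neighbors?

Total value 71 ≥ cost 50, so it is built.
Neighbor 1: others sum to 49; max(0, 50 - 49) = 1.
Neighbor 2: others sum to 43; max(0, 50 - 43) = 7.
Neighbor 3: others sum to 64; max(0, 50 - 64) = 0.
Neighbor 4: others sum to 57; max(0, 50 - 57) = 0.
Total collected = 1 + 7 + 0 + 0 = 8.

8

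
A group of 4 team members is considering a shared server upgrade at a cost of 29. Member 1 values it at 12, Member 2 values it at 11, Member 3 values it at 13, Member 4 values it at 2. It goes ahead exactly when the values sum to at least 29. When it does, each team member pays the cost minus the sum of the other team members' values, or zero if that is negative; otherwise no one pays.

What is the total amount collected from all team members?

9

Total value 38 ≥ cost 29, so it is built.
Member 1: others sum to 26; max(0, 29 - 26) = 3.
Member 2: others sum to 27; max(0, 29 - 27) = 2.
Member 3: others sum to 25; max(0, 29 - 25) = 4.
Member 4: others sum to 36; max(0, 29 - 36) = 0.
Total collected = 3 + 2 + 4 + 0 = 9.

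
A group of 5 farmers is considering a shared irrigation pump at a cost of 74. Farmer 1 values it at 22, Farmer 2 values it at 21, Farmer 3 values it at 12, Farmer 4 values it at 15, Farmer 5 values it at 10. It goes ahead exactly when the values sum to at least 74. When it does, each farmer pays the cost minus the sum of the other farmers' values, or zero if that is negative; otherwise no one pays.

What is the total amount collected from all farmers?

50

Total value 80 ≥ cost 74, so it is built.
Farmer 1: others sum to 58; max(0, 74 - 58) = 16.
Farmer 2: others sum to 59; max(0, 74 - 59) = 15.
Farmer 3: others sum to 68; max(0, 74 - 68) = 6.
Farmer 4: others sum to 65; max(0, 74 - 65) = 9.
Farmer 5: others sum to 70; max(0, 74 - 70) = 4.
Total collected = 16 + 15 + 6 + 9 + 4 = 50.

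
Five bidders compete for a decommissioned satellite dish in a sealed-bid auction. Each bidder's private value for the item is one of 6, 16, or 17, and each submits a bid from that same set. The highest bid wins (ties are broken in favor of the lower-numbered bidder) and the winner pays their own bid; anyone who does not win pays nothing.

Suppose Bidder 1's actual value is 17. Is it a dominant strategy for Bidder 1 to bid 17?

No

Consider the case where Bidder 2 bids 6, Bidder 3 bids 6, Bidder 4 bids 6 and Bidder 5 bids 6.
Truthful bid 17: wins, pays 17, utility 17 - 17 = 0.
Bid 6 instead: wins, pays 6, utility 17 - 6 = 11.
Since 11 > 0, bidding 6 is strictly better here, so truthful bidding is not dominant.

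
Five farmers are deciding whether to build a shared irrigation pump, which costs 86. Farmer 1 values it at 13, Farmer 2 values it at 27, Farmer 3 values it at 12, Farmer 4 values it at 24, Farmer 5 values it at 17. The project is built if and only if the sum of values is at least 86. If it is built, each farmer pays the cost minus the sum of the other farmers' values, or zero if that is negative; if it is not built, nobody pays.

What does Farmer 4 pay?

Total value 93 ≥ cost 86, so the project is built.
The other farmers' values sum to 69.
Cost minus that sum is 86 - 69 = 17.

17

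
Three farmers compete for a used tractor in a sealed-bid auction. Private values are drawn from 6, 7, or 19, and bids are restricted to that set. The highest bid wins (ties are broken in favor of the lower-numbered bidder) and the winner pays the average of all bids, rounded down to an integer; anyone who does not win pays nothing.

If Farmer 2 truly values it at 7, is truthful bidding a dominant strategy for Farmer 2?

Check each profile of the others' bids and compare truth against every alternative bid.
Others bid (6, 6): truth gives 1, best alternative gives 0.
Others bid (6, 7): truth gives 1, best alternative gives 0.
Others bid (6, 19): truth gives 0, best alternative gives 0.
Others bid (7, 6): truth gives 0, best alternative gives 0.
Others bid (7, 7): truth gives 0, best alternative gives 0.
Others bid (7, 19): truth gives 0, best alternative gives 0.
(Remaining 3 profiles checked similarly; truth is weakly best in each.)
In every case the truthful bid is at least as good as any alternative, so it is a dominant strategy.

Yes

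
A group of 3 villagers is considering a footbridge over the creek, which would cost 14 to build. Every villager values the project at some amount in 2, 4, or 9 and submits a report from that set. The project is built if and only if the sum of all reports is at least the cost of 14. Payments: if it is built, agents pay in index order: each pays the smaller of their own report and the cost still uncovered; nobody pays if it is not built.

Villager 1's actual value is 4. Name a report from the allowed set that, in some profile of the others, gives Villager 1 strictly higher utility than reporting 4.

2

Suppose Villager 2 reports 4 and Villager 3 reports 9.
Report 4: project built, pays 4, utility 4 - 4 = 0.
Report 2: project built, pays 2, utility 4 - 2 = 2.
So reporting 2 beats truth here (2 > 0).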